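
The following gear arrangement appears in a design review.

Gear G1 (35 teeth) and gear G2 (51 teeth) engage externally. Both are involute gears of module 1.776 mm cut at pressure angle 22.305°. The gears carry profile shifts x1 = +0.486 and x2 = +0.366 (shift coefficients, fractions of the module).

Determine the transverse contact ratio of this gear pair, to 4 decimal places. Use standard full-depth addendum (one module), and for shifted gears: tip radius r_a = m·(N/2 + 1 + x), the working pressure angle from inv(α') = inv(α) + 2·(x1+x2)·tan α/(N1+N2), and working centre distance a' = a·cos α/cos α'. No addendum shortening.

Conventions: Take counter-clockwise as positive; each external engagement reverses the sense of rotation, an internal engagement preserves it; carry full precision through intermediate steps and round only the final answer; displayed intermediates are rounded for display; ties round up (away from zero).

topology: single-mesh involute geometry — m = 1.776, 35T/51T pair
base radii: r_b1 = 28.754489, r_b2 = 41.899398
tip radii: r_a1 = 33.719136, r_a2 = 47.714016
inv(α') = inv(22.305°) + 2·(+0.486+0.366)·tan α/(35+51) = 0.02906446  ⇒  α' = 24.75731°
a' = a·cos α / cos α' = 76.3680·cos 22.305°/cos 24.75731° = 77.804962
action lengths: √(r_a1²−r_b1²) = 17.611346, √(r_a2²−r_b2²) = 22.826909
base pitch p_b = π·m·cos α = 5.161994
CR = (17.611346 + 22.826909 − 77.804962·sin 24.75731°)/5.161994 = 1.521782
contact ratio ≈ 1.5218

1.5218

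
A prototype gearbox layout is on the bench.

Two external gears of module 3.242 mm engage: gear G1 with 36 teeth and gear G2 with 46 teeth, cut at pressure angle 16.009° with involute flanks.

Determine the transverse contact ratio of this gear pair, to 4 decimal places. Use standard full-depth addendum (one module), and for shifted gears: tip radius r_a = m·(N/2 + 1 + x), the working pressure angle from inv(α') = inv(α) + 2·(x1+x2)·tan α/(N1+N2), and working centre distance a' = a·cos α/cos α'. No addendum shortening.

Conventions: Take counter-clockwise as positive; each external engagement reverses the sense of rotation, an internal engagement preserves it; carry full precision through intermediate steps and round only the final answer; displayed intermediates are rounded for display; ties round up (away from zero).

topology: single-mesh involute geometry — m = 3.242, 36T/46T pair
base radii: r_b1 = 56.092860, r_b2 = 71.674210
tip radii: r_a1 = 61.598000, r_a2 = 77.808000
no profile shift: α' = α, a' = a
action lengths: √(r_a1²−r_b1²) = 25.453971, √(r_a2²−r_b2²) = 30.280232
base pitch p_b = π·m·cos α = 9.790051
CR = (25.453971 + 30.280232 − 132.922000·sin 16.00900°)/9.790051 = 1.948495
contact ratio ≈ 1.9485

1.9485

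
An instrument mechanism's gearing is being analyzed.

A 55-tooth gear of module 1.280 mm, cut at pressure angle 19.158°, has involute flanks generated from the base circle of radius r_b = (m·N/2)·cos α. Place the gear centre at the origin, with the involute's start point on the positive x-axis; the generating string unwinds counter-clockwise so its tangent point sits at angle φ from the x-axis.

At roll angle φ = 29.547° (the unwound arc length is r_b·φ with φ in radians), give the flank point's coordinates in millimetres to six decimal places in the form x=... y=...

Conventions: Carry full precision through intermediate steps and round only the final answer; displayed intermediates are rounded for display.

x=37.382191 y=1.479980

recognized (one wheel, involute flank): single-mesh tooth geometry, m = 1.280, N = 55
pitch radius r_p = m·N/2 = 1.280·55/2 = 35.200000
base radius r_b = r_p·cos α = 35.200000·cos 19.158° = 33.250525
roll angle φ = 29.547° = 0.51569243 rad
x = r_b·(cos φ + φ·sin φ) = 37.382191
y = r_b·(sin φ − φ·cos φ) = 1.479980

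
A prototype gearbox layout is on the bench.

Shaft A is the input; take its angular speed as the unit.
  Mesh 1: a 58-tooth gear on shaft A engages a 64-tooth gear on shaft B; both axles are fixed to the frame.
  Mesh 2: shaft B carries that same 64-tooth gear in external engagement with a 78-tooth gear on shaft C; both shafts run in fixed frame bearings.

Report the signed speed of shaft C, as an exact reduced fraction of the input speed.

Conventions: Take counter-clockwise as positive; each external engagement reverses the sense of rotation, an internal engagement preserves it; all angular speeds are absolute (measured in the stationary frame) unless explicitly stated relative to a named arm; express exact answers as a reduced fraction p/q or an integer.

2-mesh fixed-axis compound train (all bearings frame-fixed)
mesh 1 [58T→64T]: |ω|/ω_in = 1×58/64 = 29/32, sense flips to −
mesh 2 [64T→78T]: |ω|/ω_in = (29/32)×64/78 = 29/39, sense flips to +
signed output speed (× input speed) = 29/39

29/39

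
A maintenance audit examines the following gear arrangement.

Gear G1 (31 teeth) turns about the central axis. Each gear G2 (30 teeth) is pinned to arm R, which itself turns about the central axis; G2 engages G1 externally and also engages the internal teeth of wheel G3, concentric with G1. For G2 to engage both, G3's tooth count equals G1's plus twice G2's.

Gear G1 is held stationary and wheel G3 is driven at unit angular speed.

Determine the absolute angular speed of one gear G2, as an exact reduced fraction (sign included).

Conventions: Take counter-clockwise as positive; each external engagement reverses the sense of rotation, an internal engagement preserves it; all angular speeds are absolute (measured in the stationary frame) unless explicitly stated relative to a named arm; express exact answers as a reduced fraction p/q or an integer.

class = planetary set [G3 = 31+2·30 = 91; Willis about the carrier]
ring teeth: 31 + 2·30 = 91
31(ω_sun−ω_arm) = −91(ω_ring−ω_arm),  ω_sun = 0, ω_ring = 1
31(0−ω_arm) = −91(1−ω_arm)  ⇒  122·ω_arm = 91  ⇒  ω_arm = 91/122
sun–planet mesh: 31·(0−91/122) = −30·(ω_p−ω_arm)  ⇒  ω_p−ω_arm = 2821/3660
ω_p = 91/122 + 2821/3660 = 91/60
exact speed ratio = 91/60

91/60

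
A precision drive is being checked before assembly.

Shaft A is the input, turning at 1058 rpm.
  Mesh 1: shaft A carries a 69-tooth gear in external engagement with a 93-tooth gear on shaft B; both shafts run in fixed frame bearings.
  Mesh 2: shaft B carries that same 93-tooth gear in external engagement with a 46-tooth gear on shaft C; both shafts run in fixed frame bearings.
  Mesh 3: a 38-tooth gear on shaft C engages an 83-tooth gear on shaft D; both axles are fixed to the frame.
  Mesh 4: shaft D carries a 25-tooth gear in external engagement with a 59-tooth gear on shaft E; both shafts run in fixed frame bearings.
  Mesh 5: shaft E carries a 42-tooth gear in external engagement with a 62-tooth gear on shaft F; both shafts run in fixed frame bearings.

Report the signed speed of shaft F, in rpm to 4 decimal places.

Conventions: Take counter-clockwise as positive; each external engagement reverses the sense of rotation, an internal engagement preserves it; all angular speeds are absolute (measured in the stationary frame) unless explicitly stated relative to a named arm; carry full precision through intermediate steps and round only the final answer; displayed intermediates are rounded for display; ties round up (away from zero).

5-mesh fixed-axis compound train (all bearings frame-fixed)
mesh 1 [69T→93T]: ω = 1058.0000×69/93 = 784.9677 rpm, sense flips to −
mesh 2 [93T→46T]: ω = 784.9677×93/46 = 1587.0000 rpm, sense flips to +
mesh 3 [38T→83T]: ω = 1587.0000×38/83 = 726.5783 rpm, sense flips to −
mesh 4 [25T→59T]: ω = 726.5783×25/59 = 307.8722 rpm, sense flips to +
mesh 5 [42T→62T]: ω = 307.8722×42/62 = 208.5586 rpm, sense flips to −
signed output speed = -208.5586 rpm

-208.5586 rpm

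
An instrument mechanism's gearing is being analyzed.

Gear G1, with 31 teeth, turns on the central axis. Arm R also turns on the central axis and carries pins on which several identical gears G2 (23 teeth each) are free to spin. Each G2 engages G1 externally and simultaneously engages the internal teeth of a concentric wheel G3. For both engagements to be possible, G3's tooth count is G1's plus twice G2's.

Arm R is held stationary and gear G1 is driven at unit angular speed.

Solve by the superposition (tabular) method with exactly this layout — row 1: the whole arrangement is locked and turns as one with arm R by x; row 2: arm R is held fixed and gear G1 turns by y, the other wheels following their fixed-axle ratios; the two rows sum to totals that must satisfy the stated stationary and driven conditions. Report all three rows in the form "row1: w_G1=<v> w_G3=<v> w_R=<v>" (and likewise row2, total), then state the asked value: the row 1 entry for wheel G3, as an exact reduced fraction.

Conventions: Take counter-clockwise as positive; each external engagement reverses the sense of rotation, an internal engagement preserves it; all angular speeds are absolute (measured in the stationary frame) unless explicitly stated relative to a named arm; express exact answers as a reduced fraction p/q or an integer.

row1: w_G1=0 w_G3=0 w_R=0
row2: w_G1=1 w_G3=-31/77 w_R=0
total: w_G1=1 w_G3=-31/77 w_R=0
asked value: 0

recognized (axles ride arm R): planetary set, 31/23/77 teeth
row 1 (train locked, turned with arm): all members turn x
row 2: sun turns y, ring = −(31/77)·y, arm 0
boundary: total ω_arm = x = 0 and total ω_sun = x + y = 1  ⇒  y = 1, x = 0
row 2 ring = −(31/77)·1 = -31/77
totals (row 1 + row 2): sun 0 + 1 = 1, ring 0 + (-31/77) = -31/77, arm 0 + 0 = 0
asked cell (row1, ring) = 0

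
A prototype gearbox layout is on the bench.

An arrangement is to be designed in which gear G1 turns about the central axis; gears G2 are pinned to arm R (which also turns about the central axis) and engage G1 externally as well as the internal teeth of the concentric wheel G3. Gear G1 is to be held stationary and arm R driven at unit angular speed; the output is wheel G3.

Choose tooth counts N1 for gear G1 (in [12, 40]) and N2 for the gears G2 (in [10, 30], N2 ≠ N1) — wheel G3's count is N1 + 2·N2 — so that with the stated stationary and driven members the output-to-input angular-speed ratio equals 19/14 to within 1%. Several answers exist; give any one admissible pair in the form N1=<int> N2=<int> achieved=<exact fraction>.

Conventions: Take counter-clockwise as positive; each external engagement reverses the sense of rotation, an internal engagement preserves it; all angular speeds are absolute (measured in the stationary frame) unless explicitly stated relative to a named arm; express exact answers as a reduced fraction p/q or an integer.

N1=20 N2=18 achieved=19/14

planetary set to be sized for 19/14 (Willis relation)
Willis with ω_sun = 0: ω_ring/ω_arm = (N1+N3)/N3; set equal to 19/14  ⇒  N3/N1 = 1/(19/14 − 1) = 14/5
N3 = N1 + 2·N2  ⇒  N2/N1 = (N3/N1 − 1)/2 = (14/5 − 1)/2 = 9/10
smallest multiple with N1 ≥ 12 and N2 ≥ 10: k = 2  ⇒  N1 = 2·10 = 20, N2 = 2·9 = 18 (N1 ≤ 40, N2 ≤ 30, N2 ≠ N1 ✓), N3 = 20 + 2·18 = 56
check: (N1+N3)/N3 with N1 = 20, N3 = 56 gives 19/14; |achieved − target| = 0 ≤ 19/1400 ✓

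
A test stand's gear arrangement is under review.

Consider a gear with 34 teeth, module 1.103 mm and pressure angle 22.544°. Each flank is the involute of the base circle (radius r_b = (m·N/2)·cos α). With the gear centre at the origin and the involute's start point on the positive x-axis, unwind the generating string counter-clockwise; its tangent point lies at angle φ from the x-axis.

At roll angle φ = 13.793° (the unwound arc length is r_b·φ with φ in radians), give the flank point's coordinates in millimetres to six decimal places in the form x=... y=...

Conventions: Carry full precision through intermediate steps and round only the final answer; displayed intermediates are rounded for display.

x=17.812718 y=0.080070

single-mesh involute tooth geometry (34T wheel at module 1.103)
pitch radius r_p = m·N/2 = 1.103·34/2 = 18.751000
base radius r_b = r_p·cos α = 18.751000·cos 22.544° = 17.318149
roll angle φ = 13.793° = 0.24073326 rad
x = r_b·(cos φ + φ·sin φ) = 17.812718
y = r_b·(sin φ − φ·cos φ) = 0.080070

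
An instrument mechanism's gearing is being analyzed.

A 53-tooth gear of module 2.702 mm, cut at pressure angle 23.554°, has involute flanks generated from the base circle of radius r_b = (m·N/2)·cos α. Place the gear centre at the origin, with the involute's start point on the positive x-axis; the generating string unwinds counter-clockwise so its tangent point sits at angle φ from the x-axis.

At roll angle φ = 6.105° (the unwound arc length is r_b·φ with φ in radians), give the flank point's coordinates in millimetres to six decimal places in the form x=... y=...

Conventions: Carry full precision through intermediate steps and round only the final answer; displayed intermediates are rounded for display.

x=66.008861 y=0.026438

single-mesh involute tooth geometry (53T wheel at module 2.702)
pitch radius r_p = m·N/2 = 2.702·53/2 = 71.603000
base radius r_b = r_p·cos α = 71.603000·cos 23.554° = 65.637314
roll angle φ = 6.105° = 0.10655235 rad
x = r_b·(cos φ + φ·sin φ) = 66.008861
y = r_b·(sin φ − φ·cos φ) = 0.026438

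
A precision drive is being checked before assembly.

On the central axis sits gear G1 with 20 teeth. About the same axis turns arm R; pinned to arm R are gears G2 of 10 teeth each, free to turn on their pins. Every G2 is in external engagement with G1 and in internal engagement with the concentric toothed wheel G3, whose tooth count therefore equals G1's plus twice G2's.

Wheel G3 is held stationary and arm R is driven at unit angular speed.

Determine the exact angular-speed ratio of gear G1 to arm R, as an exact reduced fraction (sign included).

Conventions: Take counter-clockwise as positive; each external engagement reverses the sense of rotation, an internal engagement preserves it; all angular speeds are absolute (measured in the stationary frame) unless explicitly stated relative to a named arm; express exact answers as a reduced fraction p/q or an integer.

3

topology: planetary set — G1 20T / G2 10T / G3 40T, arm = carrier (Willis)
ring teeth: 20 + 2·10 = 40
20(ω_sun−ω_arm) = −40(ω_ring−ω_arm),  ω_ring = 0, ω_arm = 1
ω_sun = 1 − (40/20)(0−1) = 3
ω_out/ω_in = 3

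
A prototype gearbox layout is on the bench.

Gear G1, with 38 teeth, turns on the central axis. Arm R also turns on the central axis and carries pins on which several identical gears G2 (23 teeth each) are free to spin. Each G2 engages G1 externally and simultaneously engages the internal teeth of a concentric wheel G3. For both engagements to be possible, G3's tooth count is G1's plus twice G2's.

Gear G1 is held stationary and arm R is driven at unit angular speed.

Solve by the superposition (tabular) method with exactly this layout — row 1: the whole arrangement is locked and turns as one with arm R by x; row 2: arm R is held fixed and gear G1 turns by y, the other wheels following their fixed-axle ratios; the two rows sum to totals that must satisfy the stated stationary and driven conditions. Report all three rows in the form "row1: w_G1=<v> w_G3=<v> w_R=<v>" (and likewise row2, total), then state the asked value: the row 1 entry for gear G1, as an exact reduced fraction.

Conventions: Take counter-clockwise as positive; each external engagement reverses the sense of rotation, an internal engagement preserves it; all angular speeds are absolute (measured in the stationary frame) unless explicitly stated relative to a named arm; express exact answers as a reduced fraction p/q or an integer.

planetary set (38T centre, 23T on arm, 84T internal) — Willis relation
row 1: whole set turns with the arm by x
row 2 — arm fixed, fixed-axis ratios: sun y, ring −(38/84)·y, arm 0
boundary: total ω_sun = x + y = 0 and total ω_arm = x = 1  ⇒  y = -1, x = 1
row 2 ring = −(38/84)·(-1) = 19/42
totals (row 1 + row 2): sun 1 + (-1) = 0, ring 1 + 19/42 = 61/42, arm 1 + 0 = 1
asked cell (row1, sun) = 1

row1: w_G1=1 w_G3=1 w_R=1
row2: w_G1=-1 w_G3=19/42 w_R=0
total: w_G1=0 w_G3=61/42 w_R=1
asked value: 1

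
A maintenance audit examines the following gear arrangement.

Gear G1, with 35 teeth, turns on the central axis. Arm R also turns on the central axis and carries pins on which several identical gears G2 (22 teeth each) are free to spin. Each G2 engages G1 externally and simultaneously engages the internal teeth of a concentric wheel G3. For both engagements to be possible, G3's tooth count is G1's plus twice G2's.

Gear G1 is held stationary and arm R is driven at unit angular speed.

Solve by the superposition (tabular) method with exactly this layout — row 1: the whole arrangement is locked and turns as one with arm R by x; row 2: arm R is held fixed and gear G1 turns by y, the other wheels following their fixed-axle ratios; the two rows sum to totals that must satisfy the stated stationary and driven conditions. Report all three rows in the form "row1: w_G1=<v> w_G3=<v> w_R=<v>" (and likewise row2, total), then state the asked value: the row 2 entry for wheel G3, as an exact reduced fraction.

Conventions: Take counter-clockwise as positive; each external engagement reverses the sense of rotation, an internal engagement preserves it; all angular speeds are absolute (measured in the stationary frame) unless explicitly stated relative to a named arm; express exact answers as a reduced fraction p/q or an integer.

row1: w_G1=1 w_G3=1 w_R=1
row2: w_G1=-1 w_G3=35/79 w_R=0
total: w_G1=0 w_G3=114/79 w_R=1
asked value: 35/79

topology: planetary set — G1 35T / G2 22T / G3 79T, arm = carrier (Willis)
superposition row 1 [locked train]: every member turns x
row 2: sun turns y, ring = −(35/79)·y, arm 0
boundary: total ω_sun = x + y = 0 and total ω_arm = x = 1  ⇒  y = -1, x = 1
row 2 ring = −(35/79)·(-1) = 35/79
totals (row 1 + row 2): sun 1 + (-1) = 0, ring 1 + 35/79 = 114/79, arm 1 + 0 = 1
asked cell (row2, ring) = 35/79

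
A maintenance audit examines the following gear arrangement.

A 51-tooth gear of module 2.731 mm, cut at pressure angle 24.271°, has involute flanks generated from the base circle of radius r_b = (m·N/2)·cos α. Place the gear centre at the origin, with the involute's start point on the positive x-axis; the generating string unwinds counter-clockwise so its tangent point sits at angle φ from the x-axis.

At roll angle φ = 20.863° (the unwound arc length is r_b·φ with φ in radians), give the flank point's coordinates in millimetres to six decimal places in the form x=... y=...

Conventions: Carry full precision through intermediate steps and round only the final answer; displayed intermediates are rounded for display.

single-mesh involute tooth geometry (51T wheel at module 2.731)
pitch radius r_p = m·N/2 = 2.731·51/2 = 69.640500
base radius r_b = r_p·cos α = 69.640500·cos 24.271° = 63.485077
roll angle φ = 20.863° = 0.36412804 rad
x = r_b·(cos φ + φ·sin φ) = 67.555312
y = r_b·(sin φ − φ·cos φ) = 1.008193

x=67.555312 y=1.008193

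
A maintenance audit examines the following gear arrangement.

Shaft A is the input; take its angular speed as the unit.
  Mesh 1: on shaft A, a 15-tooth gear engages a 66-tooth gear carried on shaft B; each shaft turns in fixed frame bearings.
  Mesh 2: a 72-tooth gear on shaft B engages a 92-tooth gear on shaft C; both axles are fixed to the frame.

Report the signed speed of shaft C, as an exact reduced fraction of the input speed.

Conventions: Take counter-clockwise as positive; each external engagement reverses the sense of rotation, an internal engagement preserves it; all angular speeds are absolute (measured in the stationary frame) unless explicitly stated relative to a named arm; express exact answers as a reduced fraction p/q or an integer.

45/253

2-mesh fixed-axis compound train (all bearings frame-fixed)
mesh 1 [15T→66T]: |ω|/ω_in = 1×15/66 = 5/22, sense flips to −
mesh 2 [72T→92T]: |ω|/ω_in = (5/22)×72/92 = 45/253, sense flips to +
signed output speed (× input speed) = 45/253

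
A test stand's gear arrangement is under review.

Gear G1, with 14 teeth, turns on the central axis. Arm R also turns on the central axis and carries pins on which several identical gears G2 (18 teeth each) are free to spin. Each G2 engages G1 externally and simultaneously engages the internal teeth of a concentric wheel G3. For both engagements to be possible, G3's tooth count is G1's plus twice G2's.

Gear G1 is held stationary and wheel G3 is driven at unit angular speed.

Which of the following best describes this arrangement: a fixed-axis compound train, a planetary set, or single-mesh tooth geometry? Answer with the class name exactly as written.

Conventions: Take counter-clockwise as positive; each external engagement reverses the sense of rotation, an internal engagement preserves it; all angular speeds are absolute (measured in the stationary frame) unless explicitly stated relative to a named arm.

class = planetary set [G3 = 14+2·18 = 50; Willis about the carrier]
classification: planetary set

planetary set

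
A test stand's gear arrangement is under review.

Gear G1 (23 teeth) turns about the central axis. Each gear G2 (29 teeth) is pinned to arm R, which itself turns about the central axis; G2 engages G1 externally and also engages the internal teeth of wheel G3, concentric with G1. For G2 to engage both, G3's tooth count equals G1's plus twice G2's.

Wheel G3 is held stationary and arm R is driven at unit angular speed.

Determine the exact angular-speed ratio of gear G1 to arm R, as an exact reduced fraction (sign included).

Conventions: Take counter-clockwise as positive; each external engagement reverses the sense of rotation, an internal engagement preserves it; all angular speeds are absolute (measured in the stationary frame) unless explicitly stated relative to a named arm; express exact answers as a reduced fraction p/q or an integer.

104/23

class = planetary set [G3 = 23+2·29 = 81; Willis about the carrier]
ring teeth: 23 + 2·29 = 81
23(ω_sun−ω_arm) = −81(ω_ring−ω_arm),  ω_ring = 0, ω_arm = 1
ω_sun = 1 − (81/23)(0−1) = 104/23
ω_out/ω_in = 104/23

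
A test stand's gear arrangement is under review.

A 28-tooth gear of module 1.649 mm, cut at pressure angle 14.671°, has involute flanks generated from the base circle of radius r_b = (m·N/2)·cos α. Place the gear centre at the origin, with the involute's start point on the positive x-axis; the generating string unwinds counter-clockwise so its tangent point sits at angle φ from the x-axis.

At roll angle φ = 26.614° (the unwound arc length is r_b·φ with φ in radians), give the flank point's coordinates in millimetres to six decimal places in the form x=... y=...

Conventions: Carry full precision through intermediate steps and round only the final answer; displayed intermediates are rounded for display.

x=24.614234 y=0.730121

single-mesh involute tooth geometry (28T wheel at module 1.649)
pitch radius r_p = m·N/2 = 1.649·28/2 = 23.086000
base radius r_b = r_p·cos α = 23.086000·cos 14.671° = 22.333306
roll angle φ = 26.614° = 0.46450193 rad
x = r_b·(cos φ + φ·sin φ) = 24.614234
y = r_b·(sin φ − φ·cos φ) = 0.730121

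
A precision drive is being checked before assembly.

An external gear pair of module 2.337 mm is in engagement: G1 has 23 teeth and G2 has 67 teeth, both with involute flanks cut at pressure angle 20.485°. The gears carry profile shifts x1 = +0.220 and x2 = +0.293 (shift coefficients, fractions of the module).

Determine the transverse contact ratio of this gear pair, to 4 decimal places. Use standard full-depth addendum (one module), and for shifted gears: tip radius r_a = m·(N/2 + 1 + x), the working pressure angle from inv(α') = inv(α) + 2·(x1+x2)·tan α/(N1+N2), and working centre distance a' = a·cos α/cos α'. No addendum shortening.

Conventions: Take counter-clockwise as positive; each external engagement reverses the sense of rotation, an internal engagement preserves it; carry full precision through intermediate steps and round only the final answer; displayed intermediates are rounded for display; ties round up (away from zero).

1.5899

topology: single-mesh involute geometry — m = 2.337, 23T/67T pair
base radii: r_b1 = 25.175997, r_b2 = 73.338773
tip radii: r_a1 = 29.726640, r_a2 = 81.311241
inv(α') = inv(20.485°) + 2·(+0.220+0.293)·tan α/(23+67) = 0.02031450  ⇒  α' = 22.09109°
a' = a·cos α / cos α' = 105.1650·cos 20.485°/cos 22.09109° = 106.320028
action lengths: √(r_a1²−r_b1²) = 15.806401, √(r_a2²−r_b2²) = 35.113278
base pitch p_b = π·m·cos α = 6.877628
CR = (15.806401 + 35.113278 − 106.320028·sin 22.09109°)/6.877628 = 1.589912
contact ratio ≈ 1.5899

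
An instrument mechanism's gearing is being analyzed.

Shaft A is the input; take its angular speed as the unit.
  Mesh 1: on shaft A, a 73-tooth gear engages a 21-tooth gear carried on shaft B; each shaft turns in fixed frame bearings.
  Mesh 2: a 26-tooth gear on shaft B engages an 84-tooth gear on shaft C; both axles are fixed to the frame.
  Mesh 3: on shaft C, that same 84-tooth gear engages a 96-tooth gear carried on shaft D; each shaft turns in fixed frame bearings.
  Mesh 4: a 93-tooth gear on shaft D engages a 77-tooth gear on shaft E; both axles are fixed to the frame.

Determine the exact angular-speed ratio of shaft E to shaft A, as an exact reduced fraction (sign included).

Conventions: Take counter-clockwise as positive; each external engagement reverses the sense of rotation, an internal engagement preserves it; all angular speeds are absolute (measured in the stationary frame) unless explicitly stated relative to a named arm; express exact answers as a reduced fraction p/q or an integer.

class = fixed-axis compound train [4 meshes; 4 ratios multiply, 4 sense flips]
mesh 1 [73T→21T]: running ratio 73/21, sense −
mesh 2 [26T→84T]: running ratio 949/882, sense +
mesh 3 [84T→96T]: running ratio 949/1008, sense −
mesh 4 [93T→77T]: running ratio 29419/25872, sense +
ω_out/ω_in = 29419/25872

29419/25872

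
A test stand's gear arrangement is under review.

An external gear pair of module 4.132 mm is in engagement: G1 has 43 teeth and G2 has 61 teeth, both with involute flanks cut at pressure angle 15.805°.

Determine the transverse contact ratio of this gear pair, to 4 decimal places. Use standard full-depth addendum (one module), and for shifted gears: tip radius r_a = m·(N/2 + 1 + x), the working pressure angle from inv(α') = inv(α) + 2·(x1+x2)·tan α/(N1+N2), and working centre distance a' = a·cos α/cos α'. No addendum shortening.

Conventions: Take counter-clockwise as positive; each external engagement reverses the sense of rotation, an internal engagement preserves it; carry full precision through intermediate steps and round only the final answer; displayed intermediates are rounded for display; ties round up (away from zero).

class = single-mesh tooth geometry [involute pair 43T × 61T, m = 4.132]
base radii: r_b1 = 85.479411, r_b2 = 121.261490
tip radii: r_a1 = 92.970000, r_a2 = 130.158000
no profile shift: α' = α, a' = a
action lengths: √(r_a1²−r_b1²) = 36.560788, √(r_a2²−r_b2²) = 47.294355
base pitch p_b = π·m·cos α = 12.490302
CR = (36.560788 + 47.294355 − 214.864000·sin 15.80500°)/12.490302 = 2.028284
contact ratio ≈ 2.0283

2.0283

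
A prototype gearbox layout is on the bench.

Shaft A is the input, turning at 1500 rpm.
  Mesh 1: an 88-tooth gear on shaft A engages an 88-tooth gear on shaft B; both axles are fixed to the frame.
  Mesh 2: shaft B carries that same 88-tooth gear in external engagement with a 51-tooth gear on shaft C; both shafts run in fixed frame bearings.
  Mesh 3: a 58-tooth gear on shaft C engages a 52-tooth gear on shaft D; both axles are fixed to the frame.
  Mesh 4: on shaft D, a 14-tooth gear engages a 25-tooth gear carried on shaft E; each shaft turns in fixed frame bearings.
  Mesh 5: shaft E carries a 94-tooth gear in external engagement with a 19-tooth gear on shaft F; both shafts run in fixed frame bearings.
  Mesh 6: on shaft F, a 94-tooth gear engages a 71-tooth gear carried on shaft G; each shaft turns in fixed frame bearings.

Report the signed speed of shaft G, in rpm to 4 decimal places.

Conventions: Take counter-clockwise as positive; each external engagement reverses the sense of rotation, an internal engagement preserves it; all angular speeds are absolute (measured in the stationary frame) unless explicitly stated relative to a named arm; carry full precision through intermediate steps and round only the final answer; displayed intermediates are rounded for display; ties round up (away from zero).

class = fixed-axis compound train [6 meshes; 6 ratios multiply, 6 sense flips]
mesh 1 [88T→88T]: ω = 1500.0000×88/88 = 1500.0000 rpm, sense flips to −
mesh 2 [88T→51T]: ω = 1500.0000×88/51 = 2588.2353 rpm, sense flips to +
mesh 3 [58T→52T]: ω = 2588.2353×58/52 = 2886.8778 rpm, sense flips to −
mesh 4 [14T→25T]: ω = 2886.8778×14/25 = 1616.6516 rpm, sense flips to +
mesh 5 [94T→19T]: ω = 1616.6516×94/19 = 7998.1710 rpm, sense flips to −
mesh 6 [94T→71T]: ω = 7998.1710×94/71 = 10589.1278 rpm, sense flips to +
signed output speed = +10589.1278 rpm

+10589.1278 rpm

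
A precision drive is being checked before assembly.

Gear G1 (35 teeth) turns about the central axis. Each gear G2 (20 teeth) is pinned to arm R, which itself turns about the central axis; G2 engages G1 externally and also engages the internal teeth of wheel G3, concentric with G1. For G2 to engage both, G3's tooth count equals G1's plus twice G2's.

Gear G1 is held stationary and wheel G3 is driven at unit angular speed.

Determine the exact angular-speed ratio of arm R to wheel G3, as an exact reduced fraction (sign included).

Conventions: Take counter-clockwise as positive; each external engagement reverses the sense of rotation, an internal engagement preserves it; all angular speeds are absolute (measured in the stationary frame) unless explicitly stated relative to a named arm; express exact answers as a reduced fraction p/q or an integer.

recognized (axles ride arm R): planetary set, 35/20/75 teeth
ring teeth: 35 + 2·20 = 75
35(ω_sun−ω_arm) = −75(ω_ring−ω_arm),  ω_sun = 0, ω_ring = 1
35(0−ω_arm) = −75(1−ω_arm)  ⇒  110·ω_arm = 75  ⇒  ω_arm = 15/22
ω_out/ω_in = 15/22

15/22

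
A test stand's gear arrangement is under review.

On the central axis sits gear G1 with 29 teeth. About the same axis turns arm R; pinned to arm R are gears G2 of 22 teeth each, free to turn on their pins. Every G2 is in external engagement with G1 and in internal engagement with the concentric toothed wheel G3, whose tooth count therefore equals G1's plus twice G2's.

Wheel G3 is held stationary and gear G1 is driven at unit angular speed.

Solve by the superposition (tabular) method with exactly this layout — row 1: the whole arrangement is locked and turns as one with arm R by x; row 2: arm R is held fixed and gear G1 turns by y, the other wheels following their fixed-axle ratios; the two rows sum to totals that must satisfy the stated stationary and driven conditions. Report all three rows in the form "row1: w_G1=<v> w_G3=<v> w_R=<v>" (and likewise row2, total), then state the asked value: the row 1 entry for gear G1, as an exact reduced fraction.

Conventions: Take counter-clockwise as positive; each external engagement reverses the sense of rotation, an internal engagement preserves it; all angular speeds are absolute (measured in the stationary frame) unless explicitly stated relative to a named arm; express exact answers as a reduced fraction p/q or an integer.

planetary set (29T centre, 22T on arm, 73T internal) — Willis relation
superposition row 1 [locked train]: every member turns x
superposition row 2 [arm held]: sun y, ring −(29/73)·y, arm 0
boundary: total ω_ring = x − (29/73)·y = 0 and total ω_sun = x + y = 1  ⇒  y = 73/102, x = 29/102
row 2 ring = −(29/73)·73/102 = -29/102
totals (row 1 + row 2): sun 29/102 + 73/102 = 1, ring 29/102 + (-29/102) = 0, arm 29/102 + 0 = 29/102
asked cell (row1, sun) = 29/102

row1: w_G1=29/102 w_G3=29/102 w_R=29/102
row2: w_G1=73/102 w_G3=-29/102 w_R=0
total: w_G1=1 w_G3=0 w_R=29/102
asked value: 29/102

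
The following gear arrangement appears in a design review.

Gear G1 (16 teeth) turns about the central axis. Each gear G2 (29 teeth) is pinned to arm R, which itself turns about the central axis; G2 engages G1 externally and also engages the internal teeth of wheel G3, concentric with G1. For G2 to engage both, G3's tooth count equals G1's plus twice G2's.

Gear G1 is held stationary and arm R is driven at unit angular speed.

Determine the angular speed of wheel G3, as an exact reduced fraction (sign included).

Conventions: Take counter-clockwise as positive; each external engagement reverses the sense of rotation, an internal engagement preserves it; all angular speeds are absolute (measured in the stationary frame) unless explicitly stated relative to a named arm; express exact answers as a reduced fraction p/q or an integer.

topology: planetary set — G1 16T / G2 29T / G3 74T, arm = carrier (Willis)
ring teeth: 16 + 2·29 = 74
16(ω_sun−ω_arm) = −74(ω_ring−ω_arm),  ω_sun = 0, ω_arm = 1
ω_ring = 1 − (16/74)(0−1) = 45/37
exact speed ratio = 45/37

45/37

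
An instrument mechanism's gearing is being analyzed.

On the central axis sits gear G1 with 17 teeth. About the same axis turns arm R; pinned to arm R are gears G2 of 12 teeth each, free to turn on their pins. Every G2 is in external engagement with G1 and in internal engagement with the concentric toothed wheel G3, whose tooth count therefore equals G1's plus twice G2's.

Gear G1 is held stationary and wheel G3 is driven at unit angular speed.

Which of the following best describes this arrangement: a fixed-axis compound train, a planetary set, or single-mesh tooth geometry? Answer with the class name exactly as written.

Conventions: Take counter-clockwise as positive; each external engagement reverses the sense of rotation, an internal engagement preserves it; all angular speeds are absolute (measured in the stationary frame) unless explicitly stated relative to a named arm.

recognized (axles ride arm R): planetary set, 17/12/41 teeth
classification: planetary set

planetary set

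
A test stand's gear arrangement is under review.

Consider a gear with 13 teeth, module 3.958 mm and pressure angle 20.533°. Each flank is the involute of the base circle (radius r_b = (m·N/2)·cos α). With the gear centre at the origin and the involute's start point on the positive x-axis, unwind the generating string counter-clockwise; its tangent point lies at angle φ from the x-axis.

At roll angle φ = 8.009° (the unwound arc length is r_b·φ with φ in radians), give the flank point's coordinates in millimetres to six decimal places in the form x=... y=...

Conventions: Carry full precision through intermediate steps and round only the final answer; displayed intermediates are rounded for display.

x=24.326801 y=0.021892

topology: single-mesh involute geometry — m = 3.958, N = 13
pitch radius r_p = m·N/2 = 3.958·13/2 = 25.727000
base radius r_b = r_p·cos α = 25.727000·cos 20.533° = 24.092572
roll angle φ = 8.009° = 0.13978342 rad
x = r_b·(cos φ + φ·sin φ) = 24.326801
y = r_b·(sin φ − φ·cos φ) = 0.021892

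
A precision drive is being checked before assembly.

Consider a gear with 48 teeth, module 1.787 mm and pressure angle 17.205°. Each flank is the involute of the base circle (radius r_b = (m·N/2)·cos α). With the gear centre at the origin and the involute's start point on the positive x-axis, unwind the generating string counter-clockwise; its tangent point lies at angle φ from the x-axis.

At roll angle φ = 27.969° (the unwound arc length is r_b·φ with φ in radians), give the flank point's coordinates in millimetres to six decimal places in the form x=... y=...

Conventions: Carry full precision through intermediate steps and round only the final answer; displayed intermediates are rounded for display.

class = single-mesh tooth geometry [base-circle involute, m = 1.787, 48T]
pitch radius r_p = m·N/2 = 1.787·48/2 = 42.888000
base radius r_b = r_p·cos α = 42.888000·cos 17.205° = 40.968871
roll angle φ = 27.969° = 0.48815114 rad
x = r_b·(cos φ + φ·sin φ) = 45.563175
y = r_b·(sin φ − φ·cos φ) = 1.550998

x=45.563175 y=1.550998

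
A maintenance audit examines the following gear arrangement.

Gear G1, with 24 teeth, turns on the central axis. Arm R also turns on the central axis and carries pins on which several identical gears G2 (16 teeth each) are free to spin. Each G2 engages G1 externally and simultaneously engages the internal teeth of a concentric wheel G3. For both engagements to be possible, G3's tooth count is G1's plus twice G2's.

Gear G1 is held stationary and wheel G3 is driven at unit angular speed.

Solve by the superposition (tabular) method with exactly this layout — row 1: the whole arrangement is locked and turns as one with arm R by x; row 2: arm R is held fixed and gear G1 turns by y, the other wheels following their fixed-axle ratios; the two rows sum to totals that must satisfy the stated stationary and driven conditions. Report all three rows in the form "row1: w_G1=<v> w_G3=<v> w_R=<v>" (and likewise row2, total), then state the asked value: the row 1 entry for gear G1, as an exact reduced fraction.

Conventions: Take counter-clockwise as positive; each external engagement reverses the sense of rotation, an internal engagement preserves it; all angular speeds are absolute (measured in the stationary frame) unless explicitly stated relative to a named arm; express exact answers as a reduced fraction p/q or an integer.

row1: w_G1=7/10 w_G3=7/10 w_R=7/10
row2: w_G1=-7/10 w_G3=3/10 w_R=0
total: w_G1=0 w_G3=1 w_R=7/10
asked value: 7/10

recognized (axles ride arm R): planetary set, 24/16/56 teeth
row 1 (train locked, turned with arm): all members turn x
superposition row 2 [arm held]: sun y, ring −(24/56)·y, arm 0
boundary: total ω_sun = x + y = 0 and total ω_ring = x − (24/56)·y = 1  ⇒  y = -7/10, x = 7/10
row 2 ring = −(24/56)·(-7/10) = 3/10
totals (row 1 + row 2): sun 7/10 + (-7/10) = 0, ring 7/10 + 3/10 = 1, arm 7/10 + 0 = 7/10
asked cell (row1, sun) = 7/10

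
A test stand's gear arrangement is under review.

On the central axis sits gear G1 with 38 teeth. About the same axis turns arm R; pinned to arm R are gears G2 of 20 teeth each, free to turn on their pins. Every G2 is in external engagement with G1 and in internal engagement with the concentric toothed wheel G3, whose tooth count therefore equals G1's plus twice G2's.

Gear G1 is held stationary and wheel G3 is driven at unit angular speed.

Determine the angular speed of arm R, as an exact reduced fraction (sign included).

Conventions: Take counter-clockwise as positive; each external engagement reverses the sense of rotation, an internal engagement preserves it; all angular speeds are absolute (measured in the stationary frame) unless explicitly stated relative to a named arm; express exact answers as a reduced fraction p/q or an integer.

39/58

planetary set (38T centre, 20T on arm, 78T internal) — Willis relation
ring teeth: 38 + 2·20 = 78
38(ω_sun−ω_arm) = −78(ω_ring−ω_arm),  ω_sun = 0, ω_ring = 1
38(0−ω_arm) = −78(1−ω_arm)  ⇒  116·ω_arm = 78  ⇒  ω_arm = 39/58
exact speed ratio = 39/58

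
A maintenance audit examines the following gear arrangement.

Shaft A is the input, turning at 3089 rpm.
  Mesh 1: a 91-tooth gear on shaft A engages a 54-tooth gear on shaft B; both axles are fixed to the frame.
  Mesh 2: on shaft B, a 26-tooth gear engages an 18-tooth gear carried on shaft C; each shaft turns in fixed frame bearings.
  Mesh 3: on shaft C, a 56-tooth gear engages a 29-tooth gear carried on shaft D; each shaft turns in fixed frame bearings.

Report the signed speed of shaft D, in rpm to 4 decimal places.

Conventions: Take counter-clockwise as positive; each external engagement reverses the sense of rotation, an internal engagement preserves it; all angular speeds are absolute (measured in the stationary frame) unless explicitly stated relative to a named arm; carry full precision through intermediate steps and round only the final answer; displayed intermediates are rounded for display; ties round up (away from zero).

-14519.6589 rpm

3-mesh fixed-axis compound train (all bearings frame-fixed)
mesh 1 [91T→54T]: ω = 3089.0000×91/54 = 5205.5370 rpm, sense flips to −
mesh 2 [26T→18T]: ω = 5205.5370×26/18 = 7519.1091 rpm, sense flips to +
mesh 3 [56T→29T]: ω = 7519.1091×56/29 = 14519.6589 rpm, sense flips to −
signed output speed = -14519.6589 rpm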